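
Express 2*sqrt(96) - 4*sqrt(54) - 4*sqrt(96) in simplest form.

2*sqrt(96) = 8*sqrt(6); 4*sqrt(54) = 12*sqrt(6); 4*sqrt(96) = 16*sqrt(6)
Combine: (8 - 12 - 16)·sqrt(6) = -20*sqrt(6)

-20*sqrt(6)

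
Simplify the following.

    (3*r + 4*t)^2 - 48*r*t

(3*r - 4*t)^2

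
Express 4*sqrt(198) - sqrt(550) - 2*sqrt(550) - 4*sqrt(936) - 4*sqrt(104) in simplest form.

-32*sqrt(26) - 3*sqrt(22)

4*sqrt(198) = 12*sqrt(22); sqrt(550) = 5*sqrt(22); 2*sqrt(550) = 10*sqrt(22); 4*sqrt(936) = 24*sqrt(26); 4*sqrt(104) = 8*sqrt(26)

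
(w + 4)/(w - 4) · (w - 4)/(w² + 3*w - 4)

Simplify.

Factor: w² + 3*w - 4 = (w - 1)·(w + 4)
Cancel the common factors (w + 4), (w - 4).

1/(w - 1)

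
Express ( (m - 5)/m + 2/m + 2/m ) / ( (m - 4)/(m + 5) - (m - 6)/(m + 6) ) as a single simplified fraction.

Numerator: (m - 5)/m + 2/m + 2/m = (m - 1)/m
Denominator: (m - 4)/(m + 5) - (m - 6)/(m + 6) = (3*m + 6)/(m² + 11*m + 30)
Divide: ((m - 1)/m) · ((m² + 11*m + 30)/(3*m + 6)) = (m³ + 10*m² + 19*m - 30)/(3*m² + 6*m)

(m³ + 10*m² + 19*m - 30)/(3*m² + 6*m)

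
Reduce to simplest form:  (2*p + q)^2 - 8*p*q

(2*p - q)^2

Expanding gives 4*p^2 - 4*p*q + q^2, a perfect square.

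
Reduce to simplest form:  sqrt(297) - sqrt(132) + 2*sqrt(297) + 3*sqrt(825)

sqrt(297) = 3*sqrt(33); sqrt(132) = 2*sqrt(33); 2*sqrt(297) = 6*sqrt(33); 3*sqrt(825) = 15*sqrt(33)
Combine: (3 - 2 + 6 + 15)·sqrt(33) = 22*sqrt(33)

22*sqrt(33)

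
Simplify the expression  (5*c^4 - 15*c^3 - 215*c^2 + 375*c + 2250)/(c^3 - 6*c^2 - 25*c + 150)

5*c + 15

Factor: 5*c^4 - 15*c^3 - 215*c^2 + 375*c + 2250 = 5*(c - 6)*(c + 3)*(c - 5)*(c + 5);  c^3 - 6*c^2 - 25*c + 150 = (c - 5)*(c - 6)*(c + 5)
Cancel the common factors (c + 5), (c - 5), (c - 6).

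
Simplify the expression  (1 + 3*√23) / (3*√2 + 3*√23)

Multiply numerator and denominator by -3*√2 + 3*√23.
Denominator becomes 189; numerator becomes -9*√46 - 3*√2 + 3*√23 + 207.

(-3*√46 - √2 + √23 + 69)/63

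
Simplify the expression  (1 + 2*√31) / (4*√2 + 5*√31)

Multiply numerator and denominator by -4*√2 + 5*√31.
Denominator becomes 743; numerator becomes -8*√62 - 4*√2 + 5*√31 + 310.

(-8*√62 - 4*√2 + 5*√31 + 310)/743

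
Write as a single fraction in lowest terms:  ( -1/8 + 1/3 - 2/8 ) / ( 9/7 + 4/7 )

Numerator: -1/8 + 1/3 - 2/8 = -1/24
Denominator: 9/7 + 4/7 = 13/7
Divide: (-1/24) · (7/13) = -7/312

-7/312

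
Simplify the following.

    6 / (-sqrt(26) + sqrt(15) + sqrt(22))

(-66*sqrt(26) + 114*sqrt(22) + 198*sqrt(15) + 24*sqrt(2145))/1199

Group as (sqrt(15) + sqrt(22)) - sqrt(26); multiply by (sqrt(15) + sqrt(22)) + sqrt(26), then rationalise the remaining surd.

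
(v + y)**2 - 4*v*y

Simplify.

(v - y)**2

Expanding gives v**2 - 2*v*y + y**2, a perfect square.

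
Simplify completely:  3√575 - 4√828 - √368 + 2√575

3√575 = 15*√23; 4√828 = 24*√23; √368 = 4*√23; 2√575 = 10*√23
Combine: (15 - 24 - 4 + 10)·√23 = -3*√23

-3*√23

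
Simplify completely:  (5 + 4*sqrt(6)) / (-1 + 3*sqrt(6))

(19*sqrt(6) + 77)/53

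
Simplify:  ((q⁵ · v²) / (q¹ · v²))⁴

q^16

Inside the bracket: q⁴
Raise to the power 4: q^16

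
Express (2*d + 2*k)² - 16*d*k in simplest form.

4*(d - k)²

After expansion: 4*d² - 8*d*k + 4*k² — a perfect-square trinomial.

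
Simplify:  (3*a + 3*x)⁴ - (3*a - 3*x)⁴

648*a*x*(a² + x²)

Only the odd-power cross terms survive.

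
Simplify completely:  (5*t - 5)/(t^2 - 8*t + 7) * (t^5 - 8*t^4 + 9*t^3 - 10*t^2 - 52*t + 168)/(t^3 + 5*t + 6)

Factor: 5*t - 5 = 5*(t - 1);  t^2 - 8*t + 7 = (t - 1)*(t - 7);  t^5 - 8*t^4 + 9*t^3 - 10*t^2 - 52*t + 168 = (t^2 - t + 6)*(t + 2)*(t - 2)*(t - 7);  t^3 + 5*t + 6 = (t^2 - t + 6)*(t + 1)
Cancel the common factors (t^2 - t + 6), (t - 1), (t - 7).

(5*t^2 - 20)/(t + 1)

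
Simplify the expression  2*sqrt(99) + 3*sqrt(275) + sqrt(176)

25*sqrt(11)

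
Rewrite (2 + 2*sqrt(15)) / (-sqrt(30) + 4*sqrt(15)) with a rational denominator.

(sqrt(30) + 4*sqrt(15) + 15*sqrt(2) + 60)/105

Multiply numerator and denominator by sqrt(30) + 4*sqrt(15).
Denominator becomes 210; numerator becomes 2*sqrt(30) + 8*sqrt(15) + 30*sqrt(2) + 120.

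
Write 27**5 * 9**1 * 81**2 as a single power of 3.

27**5 = 3**15; 9**1 = 3**2; 81**2 = 3**8
Combine exponents: 3**25

3**25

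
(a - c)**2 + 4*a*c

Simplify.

Expand the square and combine the 4*a*c term.

(a + c)**2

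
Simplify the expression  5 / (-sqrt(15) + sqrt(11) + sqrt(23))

Group as (sqrt(11) + sqrt(23)) - sqrt(15); multiply by (sqrt(11) + sqrt(23)) + sqrt(15), then rationalise the remaining surd.

(-95*sqrt(15) + 15*sqrt(23) + 135*sqrt(11) + 10*sqrt(3795))/651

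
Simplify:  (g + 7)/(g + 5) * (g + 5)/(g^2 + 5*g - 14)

1/(g - 2)

Factor: g^2 + 5*g - 14 = (g - 2)*(g + 7)
Cancel the common factors (g + 5), (g + 7).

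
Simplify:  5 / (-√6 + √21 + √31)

(-115*√6 - 10*√31 + 40*√21 + 15*√434)/244

Group as (√21 + √31) - √6; multiply by (√21 + √31) + √6, then rationalise the remaining surd.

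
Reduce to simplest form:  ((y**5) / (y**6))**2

y**(-2)

Inside the bracket: (y**-1)
Raise to the power 2: (y**-2)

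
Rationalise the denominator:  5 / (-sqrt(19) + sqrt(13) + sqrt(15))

(-45*sqrt(19) + 85*sqrt(15) + 105*sqrt(13) + 10*sqrt(3705))/699

Group as (sqrt(13) + sqrt(15)) - sqrt(19); multiply by (sqrt(13) + sqrt(15)) + sqrt(19), then rationalise the remaining surd.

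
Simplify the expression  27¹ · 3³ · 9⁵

3^16

27¹ = 3^3; 3³ = 3^3; 9⁵ = 3^10
Combine exponents: 3^16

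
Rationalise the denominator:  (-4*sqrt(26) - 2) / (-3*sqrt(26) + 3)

Multiply numerator and denominator by 3 + 3*sqrt(26).
Denominator becomes -225; numerator becomes -318 - 18*sqrt(26).

(6*sqrt(26) + 106)/75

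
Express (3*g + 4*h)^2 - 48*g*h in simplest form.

(3*g - 4*h)^2

Expand the square and combine the 48*g*h term.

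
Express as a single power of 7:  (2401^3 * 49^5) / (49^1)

7^20

2401^3 = 7^12; 49^5 = 7^10; 49^1 = 7^2
Combine exponents: 7^20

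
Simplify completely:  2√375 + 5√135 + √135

28*√15

2√375 = 10*√15; 5√135 = 15*√15; √135 = 3*√15
Combine: (10 + 15 + 3)·√15 = 28*√15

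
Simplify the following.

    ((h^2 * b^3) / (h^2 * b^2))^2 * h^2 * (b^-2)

h^2

Inside the bracket: b^1
Raise to the power 2: b^2
Multiply by h^2 * (b^-2): add exponents.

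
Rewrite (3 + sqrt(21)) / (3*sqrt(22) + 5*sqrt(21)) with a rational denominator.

Multiply numerator and denominator by -3*sqrt(22) + 5*sqrt(21).
Denominator becomes 327; numerator becomes -3*sqrt(462) - 9*sqrt(22) + 15*sqrt(21) + 105.

(-sqrt(462) - 3*sqrt(22) + 5*sqrt(21) + 35)/109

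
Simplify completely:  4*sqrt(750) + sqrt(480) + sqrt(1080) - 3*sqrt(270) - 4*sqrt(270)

9*sqrt(30)

4*sqrt(750) = 20*sqrt(30); sqrt(480) = 4*sqrt(30); sqrt(1080) = 6*sqrt(30); 3*sqrt(270) = 9*sqrt(30); 4*sqrt(270) = 12*sqrt(30)
Combine: (20 + 4 + 6 - 9 - 12)·sqrt(30) = 9*sqrt(30)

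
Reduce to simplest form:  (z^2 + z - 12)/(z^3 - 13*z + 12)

Factor: z^2 + z - 12 = (z + 4)*(z - 3);  z^3 - 13*z + 12 = (z - 1)*(z + 4)*(z - 3)
Cancel the common factors (z - 3), (z + 4).

1/(z - 1)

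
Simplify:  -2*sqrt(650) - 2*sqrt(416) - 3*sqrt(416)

2*sqrt(650) = 10*sqrt(26); 2*sqrt(416) = 8*sqrt(26); 3*sqrt(416) = 12*sqrt(26)
Combine: (-10 - 8 - 12)·sqrt(26) = -30*sqrt(26)

-30*sqrt(26)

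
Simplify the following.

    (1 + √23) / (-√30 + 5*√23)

(√30 + 5*√23 + √690 + 115)/545

Multiply numerator and denominator by √30 + 5*√23.
Denominator becomes 545; numerator becomes √30 + 5*√23 + √690 + 115.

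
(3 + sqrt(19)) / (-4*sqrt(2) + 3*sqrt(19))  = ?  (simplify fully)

Multiply numerator and denominator by 4*sqrt(2) + 3*sqrt(19).
Denominator becomes 139; numerator becomes 12*sqrt(2) + 4*sqrt(38) + 9*sqrt(19) + 57.

(12*sqrt(2) + 4*sqrt(38) + 9*sqrt(19) + 57)/139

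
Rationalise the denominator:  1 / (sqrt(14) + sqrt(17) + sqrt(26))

(-4*sqrt(1547) + 5*sqrt(26) + 23*sqrt(17) + 29*sqrt(14))/927

Group as (sqrt(14) + sqrt(26)) + sqrt(17); multiply by (sqrt(14) + sqrt(26)) - sqrt(17), then rationalise the remaining surd.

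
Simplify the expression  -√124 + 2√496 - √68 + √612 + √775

√124 = 2*√31; 2√496 = 8*√31; √68 = 2*√17; √612 = 6*√17; √775 = 5*√31

4*√17 + 11*√31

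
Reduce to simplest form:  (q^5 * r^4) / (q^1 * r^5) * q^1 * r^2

Quotient: q^4 * (r^-1)
Multiply by q^1 * r^2: add exponents.

q^5*r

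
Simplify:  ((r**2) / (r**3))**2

r**(-2)

Inside the bracket: (r**-1)
Raise to the power 2: (r**-2)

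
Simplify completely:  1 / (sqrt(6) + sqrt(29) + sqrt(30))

Group as (sqrt(29) + sqrt(30)) + sqrt(6); multiply by (sqrt(29) + sqrt(30)) - sqrt(6), then rationalise the remaining surd.

(-12*sqrt(145) + 5*sqrt(30) + 7*sqrt(29) + 53*sqrt(6))/671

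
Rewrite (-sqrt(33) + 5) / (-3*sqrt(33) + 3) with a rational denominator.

(-sqrt(33) + 7)/24

Multiply numerator and denominator by 3 + 3*sqrt(33).
Denominator becomes -288; numerator becomes -84 + 12*sqrt(33).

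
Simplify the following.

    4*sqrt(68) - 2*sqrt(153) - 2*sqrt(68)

-2*sqrt(17)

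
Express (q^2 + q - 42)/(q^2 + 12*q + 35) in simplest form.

Factor: q^2 + q - 42 = (q - 6)*(q + 7);  q^2 + 12*q + 35 = (q + 7)*(q + 5)
Cancel the common factor (q + 7).

(q - 6)/(q + 5)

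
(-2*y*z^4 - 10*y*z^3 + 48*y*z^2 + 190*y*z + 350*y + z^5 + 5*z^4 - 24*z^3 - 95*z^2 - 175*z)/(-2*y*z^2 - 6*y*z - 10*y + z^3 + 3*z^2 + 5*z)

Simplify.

z^2 + 2*z - 35

Factor: -2*y*z^4 - 10*y*z^3 + 48*y*z^2 + 190*y*z + 350*y + z^5 + 5*z^4 - 24*z^3 - 95*z^2 - 175*z = (z^2 + 3*z + 5)*(-2*y + z)*(z - 5)*(z + 7);  -2*y*z^2 - 6*y*z - 10*y + z^3 + 3*z^2 + 5*z = (-2*y + z)*(z^2 + 3*z + 5)
Cancel the common factors (z^2 + 3*z + 5), (-2*y + z).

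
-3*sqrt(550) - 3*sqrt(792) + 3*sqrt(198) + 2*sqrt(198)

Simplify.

-18*sqrt(22)

3*sqrt(550) = 15*sqrt(22); 3*sqrt(792) = 18*sqrt(22); 3*sqrt(198) = 9*sqrt(22); 2*sqrt(198) = 6*sqrt(22)
Combine: (-15 - 18 + 9 + 6)·sqrt(22) = -18*sqrt(22)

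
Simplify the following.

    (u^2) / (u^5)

Quotient: (u^-3)

u^(-3)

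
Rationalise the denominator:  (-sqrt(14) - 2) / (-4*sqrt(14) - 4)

(sqrt(14) + 12)/52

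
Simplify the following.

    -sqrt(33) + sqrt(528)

3*sqrt(33)

sqrt(33) = sqrt(33); sqrt(528) = 4*sqrt(33)
Combine: (-1 + 4)·sqrt(33) = 3*sqrt(33)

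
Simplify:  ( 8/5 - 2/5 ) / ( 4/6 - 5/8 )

Numerator: 8/5 - 2/5 = 6/5
Denominator: 4/6 - 5/8 = 1/24
Divide: (6/5) · (24) = 144/5

144/5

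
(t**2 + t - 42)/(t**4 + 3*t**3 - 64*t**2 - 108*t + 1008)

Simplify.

1/(t**2 + 2*t - 24)

Factor: t**2 + t - 42 = (t - 6)*(t + 7);  t**4 + 3*t**3 - 64*t**2 - 108*t + 1008 = (t - 6)*(t - 4)*(t + 6)*(t + 7)
Cancel the common factors (t - 6), (t + 7).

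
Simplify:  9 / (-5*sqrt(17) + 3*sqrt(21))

Multiply numerator and denominator by 3*sqrt(21) + 5*sqrt(17).
Denominator becomes -236; numerator becomes 27*sqrt(21) + 45*sqrt(17).

(-45*sqrt(17) - 27*sqrt(21))/236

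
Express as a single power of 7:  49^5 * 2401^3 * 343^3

7^31

49^5 = 7^10; 2401^3 = 7^12; 343^3 = 7^9
Combine exponents: 7^31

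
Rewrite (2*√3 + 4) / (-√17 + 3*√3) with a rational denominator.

(√51 + 2*√17 + 9 + 6*√3)/5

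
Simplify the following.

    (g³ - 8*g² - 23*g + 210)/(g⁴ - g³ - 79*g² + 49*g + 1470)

1/(g + 7)

Factor: g³ - 8*g² - 23*g + 210 = (g + 5)·(g - 7)·(g - 6);  g⁴ - g³ - 79*g² + 49*g + 1470 = (g - 6)·(g - 7)·(g + 5)·(g + 7)
Cancel the common factors (g - 7), (g - 6), (g + 5).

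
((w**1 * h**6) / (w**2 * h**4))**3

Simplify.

Inside the bracket: (w**-1) * h**2
Raise to the power 3: (w**-3) * h**6

h**6/w**3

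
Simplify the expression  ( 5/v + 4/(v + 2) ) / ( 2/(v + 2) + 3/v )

(9*v + 10)/(5*v + 6)

Numerator: 5/v + 4/(v + 2) = (9*v + 10)/(v^2 + 2*v)
Denominator: 2/(v + 2) + 3/v = (5*v + 6)/(v^2 + 2*v)
Divide: ((9*v + 10)/(v^2 + 2*v)) · ((v^2 + 2*v)/(5*v + 6)) = (9*v + 10)/(5*v + 6)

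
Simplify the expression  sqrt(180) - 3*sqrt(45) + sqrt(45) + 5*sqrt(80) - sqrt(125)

sqrt(180) = 6*sqrt(5); 3*sqrt(45) = 9*sqrt(5); sqrt(45) = 3*sqrt(5); 5*sqrt(80) = 20*sqrt(5); sqrt(125) = 5*sqrt(5)
Combine: (6 - 9 + 3 + 20 - 5)·sqrt(5) = 15*sqrt(5)

15*sqrt(5)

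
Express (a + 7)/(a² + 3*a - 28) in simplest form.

1/(a - 4)

Factor: a² + 3*a - 28 = (a - 4)·(a + 7)
Cancel the common factor (a + 7).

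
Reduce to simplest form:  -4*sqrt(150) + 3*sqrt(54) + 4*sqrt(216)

13*sqrt(6)

4*sqrt(150) = 20*sqrt(6); 3*sqrt(54) = 9*sqrt(6); 4*sqrt(216) = 24*sqrt(6)
Combine: (-20 + 9 + 24)·sqrt(6) = 13*sqrt(6)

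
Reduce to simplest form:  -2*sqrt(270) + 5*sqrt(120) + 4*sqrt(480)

20*sqrt(30)

2*sqrt(270) = 6*sqrt(30); 5*sqrt(120) = 10*sqrt(30); 4*sqrt(480) = 16*sqrt(30)
Combine: (-6 + 10 + 16)·sqrt(30) = 20*sqrt(30)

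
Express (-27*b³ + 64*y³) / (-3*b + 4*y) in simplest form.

(4*y)^3 - (3*b)^3 = (-3*b + 4*y)(9*b² + 12*b*y + 16*y²).

9*b² + 12*b*y + 16*y²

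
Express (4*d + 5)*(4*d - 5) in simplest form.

Difference of squares with P = 4*d, Q = 5.

16*d^2 - 25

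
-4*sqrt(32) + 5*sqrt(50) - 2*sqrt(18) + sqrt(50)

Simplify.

4*sqrt(32) = 16*sqrt(2); 5*sqrt(50) = 25*sqrt(2); 2*sqrt(18) = 6*sqrt(2); sqrt(50) = 5*sqrt(2)
Combine: (-16 + 25 - 6 + 5)·sqrt(2) = 8*sqrt(2)

8*sqrt(2)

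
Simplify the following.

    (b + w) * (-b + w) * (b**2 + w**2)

Telescope via difference of squares: (w+b)(w-b) = -b**2 + w**2, then repeat with the next factor.

-b**4 + w**4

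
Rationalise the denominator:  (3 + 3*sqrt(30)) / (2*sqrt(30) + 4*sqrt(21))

Multiply numerator and denominator by -4*sqrt(21) + 2*sqrt(30).
Denominator becomes -216; numerator becomes -36*sqrt(70) - 12*sqrt(21) + 6*sqrt(30) + 180.

(-30 - sqrt(30) + 2*sqrt(21) + 6*sqrt(70))/36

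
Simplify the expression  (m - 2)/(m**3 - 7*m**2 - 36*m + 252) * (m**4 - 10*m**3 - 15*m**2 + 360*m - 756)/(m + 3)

Factor: m**3 - 7*m**2 - 36*m + 252 = (m + 6)*(m - 6)*(m - 7);  m**4 - 10*m**3 - 15*m**2 + 360*m - 756 = (m - 3)*(m - 7)*(m - 6)*(m + 6)
Cancel the common factors (m + 6), (m - 6), (m - 7).

(m**2 - 5*m + 6)/(m + 3)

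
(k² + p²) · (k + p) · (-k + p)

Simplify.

-k⁴ + p⁴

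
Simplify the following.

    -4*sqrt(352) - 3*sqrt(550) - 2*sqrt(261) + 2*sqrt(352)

-23*sqrt(22) - 6*sqrt(29)

4*sqrt(352) = 16*sqrt(22); 3*sqrt(550) = 15*sqrt(22); 2*sqrt(261) = 6*sqrt(29); 2*sqrt(352) = 8*sqrt(22)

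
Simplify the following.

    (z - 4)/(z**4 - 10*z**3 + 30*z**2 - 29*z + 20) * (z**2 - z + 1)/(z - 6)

1/(z**2 - 11*z + 30)

Factor: z**4 - 10*z**3 + 30*z**2 - 29*z + 20 = (z**2 - z + 1)*(z - 4)*(z - 5)
Cancel the common factors (z**2 - z + 1), (z - 4).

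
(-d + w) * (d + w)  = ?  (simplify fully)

-d^2 + w^2

(w+d)(w-d) = -d^2 + w^2.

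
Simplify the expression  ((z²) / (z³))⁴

Inside the bracket: (z^-1)
Raise to the power 4: (z^-4)

z^(-4)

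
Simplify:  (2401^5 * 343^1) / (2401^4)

2401^5 = 7^20; 343^1 = 7^3; 2401^4 = 7^16
Combine exponents: 7^7

7^7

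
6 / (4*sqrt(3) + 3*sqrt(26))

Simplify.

(-4*sqrt(3) + 3*sqrt(26))/31

Multiply numerator and denominator by -3*sqrt(26) + 4*sqrt(3).
Denominator becomes -186; numerator becomes -18*sqrt(26) + 24*sqrt(3).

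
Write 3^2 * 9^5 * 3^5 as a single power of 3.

3^17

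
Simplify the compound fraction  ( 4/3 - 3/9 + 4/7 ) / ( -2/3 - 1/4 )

Numerator: 4/3 - 3/9 + 4/7 = 11/7
Denominator: -2/3 - 1/4 = -11/12
Divide: (11/7) · (-12/11) = -12/7

-12/7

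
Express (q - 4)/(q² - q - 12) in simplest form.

Factor: q² - q - 12 = (q + 3)·(q - 4)
Cancel the common factor (q - 4).

1/(q + 3)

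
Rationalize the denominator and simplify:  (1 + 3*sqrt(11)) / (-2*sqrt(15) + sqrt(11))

Multiply numerator and denominator by sqrt(11) + 2*sqrt(15).
Denominator becomes -49; numerator becomes sqrt(11) + 2*sqrt(15) + 33 + 6*sqrt(165).

(-6*sqrt(165) - 33 - 2*sqrt(15) - sqrt(11))/49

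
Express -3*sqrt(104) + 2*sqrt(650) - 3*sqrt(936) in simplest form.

3*sqrt(104) = 6*sqrt(26); 2*sqrt(650) = 10*sqrt(26); 3*sqrt(936) = 18*sqrt(26)
Combine: (-6 + 10 - 18)·sqrt(26) = -14*sqrt(26)

-14*sqrt(26)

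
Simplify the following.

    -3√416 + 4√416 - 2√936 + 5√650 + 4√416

3√416 = 12*√26; 4√416 = 16*√26; 2√936 = 12*√26; 5√650 = 25*√26; 4√416 = 16*√26
Combine: (-12 + 16 - 12 + 25 + 16)·√26 = 33*√26

33*√26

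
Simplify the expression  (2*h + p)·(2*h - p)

4*h² - p²

Difference of squares with P = 2*h, Q = p.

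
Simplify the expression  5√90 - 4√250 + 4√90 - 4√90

-5*√10

5√90 = 15*√10; 4√250 = 20*√10; 4√90 = 12*√10; 4√90 = 12*√10
Combine: (15 - 20 + 12 - 12)·√10 = -5*√10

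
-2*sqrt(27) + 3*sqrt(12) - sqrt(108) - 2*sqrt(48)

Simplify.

2*sqrt(27) = 6*sqrt(3); 3*sqrt(12) = 6*sqrt(3); sqrt(108) = 6*sqrt(3); 2*sqrt(48) = 8*sqrt(3)
Combine: (-6 + 6 - 6 - 8)·sqrt(3) = -14*sqrt(3)

-14*sqrt(3)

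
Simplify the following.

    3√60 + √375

3√60 = 6*√15; √375 = 5*√15
Combine: (6 + 5)·√15 = 11*√15

11*√15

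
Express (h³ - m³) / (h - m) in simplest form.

Factor as (a-b)(a^2+ab+b^2) with a=h, b=m.

h² + h*m + m²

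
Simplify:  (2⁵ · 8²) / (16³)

2⁵ = 2^5; 8² = 2^6; 16³ = 2^12
Combine exponents: 2^(-1)

2^(-1)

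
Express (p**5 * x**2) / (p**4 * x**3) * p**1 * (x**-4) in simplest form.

Quotient: p**1 * (x**-1)
Multiply by p**1 * (x**-4): add exponents.

p**2/x**5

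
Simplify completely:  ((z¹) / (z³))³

Inside the bracket: (z^-2)
Raise to the power 3: (z^-6)

z^(-6)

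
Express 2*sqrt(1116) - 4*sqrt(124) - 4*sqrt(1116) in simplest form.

2*sqrt(1116) = 12*sqrt(31); 4*sqrt(124) = 8*sqrt(31); 4*sqrt(1116) = 24*sqrt(31)
Combine: (12 - 8 - 24)·sqrt(31) = -20*sqrt(31)

-20*sqrt(31)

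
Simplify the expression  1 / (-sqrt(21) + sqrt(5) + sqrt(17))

Group as (sqrt(5) + sqrt(17)) - sqrt(21); multiply by (sqrt(5) + sqrt(17)) + sqrt(21), then rationalise the remaining surd.

(-sqrt(21) + 9*sqrt(17) + 33*sqrt(5) + 2*sqrt(1785))/339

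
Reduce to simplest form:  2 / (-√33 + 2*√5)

(-2*√33 - 4*√5)/13

Multiply numerator and denominator by 2*√5 + √33.
Denominator becomes -13; numerator becomes 4*√5 + 2*√33.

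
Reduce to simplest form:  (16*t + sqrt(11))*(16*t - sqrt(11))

(16*t)^2 - (sqrt(11))^2 = 256*t^2 - 11.

256*t^2 - 11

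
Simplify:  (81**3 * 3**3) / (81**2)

81**3 = 3**12; 3**3 = 3**3; 81**2 = 3**8
Combine exponents: 3**7

3**7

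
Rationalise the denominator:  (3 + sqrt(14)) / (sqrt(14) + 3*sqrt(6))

(-14 - 3*sqrt(14) + 9*sqrt(6) + 6*sqrt(21))/40

Multiply numerator and denominator by -3*sqrt(6) + sqrt(14).
Denominator becomes -40; numerator becomes -6*sqrt(21) - 9*sqrt(6) + 3*sqrt(14) + 14.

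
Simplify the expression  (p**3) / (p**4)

Quotient: (p**-1)

1/p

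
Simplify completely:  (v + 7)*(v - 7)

Difference of squares with P = v, Q = 7.

v**2 - 49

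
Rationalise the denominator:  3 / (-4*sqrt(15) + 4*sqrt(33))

(sqrt(15) + sqrt(33))/24

Multiply numerator and denominator by 4*sqrt(15) + 4*sqrt(33).
Denominator becomes 288; numerator becomes 12*sqrt(15) + 12*sqrt(33).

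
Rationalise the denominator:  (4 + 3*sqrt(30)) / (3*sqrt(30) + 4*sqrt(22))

Multiply numerator and denominator by -4*sqrt(22) + 3*sqrt(30).
Denominator becomes -82; numerator becomes -24*sqrt(165) - 16*sqrt(22) + 12*sqrt(30) + 270.

(-135 - 6*sqrt(30) + 8*sqrt(22) + 12*sqrt(165))/41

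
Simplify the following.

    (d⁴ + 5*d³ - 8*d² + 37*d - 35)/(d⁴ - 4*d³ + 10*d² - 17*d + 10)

Factor: d⁴ + 5*d³ - 8*d² + 37*d - 35 = (d + 7)·(d - 1)·(d² - d + 5);  d⁴ - 4*d³ + 10*d² - 17*d + 10 = (d - 2)·(d - 1)·(d² - d + 5)
Cancel the common factors (d² - d + 5), (d - 1).

(d + 7)/(d - 2)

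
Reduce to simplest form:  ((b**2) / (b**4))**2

b**(-4)

Inside the bracket: (b**-2)
Raise to the power 2: (b**-4)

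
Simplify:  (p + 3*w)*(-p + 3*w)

-p^2 + 9*w^2

Difference of squares with P = 3*w, Q = p.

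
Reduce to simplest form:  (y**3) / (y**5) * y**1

Quotient: (y**-2)
Multiply by y**1: add exponents.

1/y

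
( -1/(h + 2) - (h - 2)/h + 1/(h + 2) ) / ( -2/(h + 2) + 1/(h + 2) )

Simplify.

(h² - 4)/h

Numerator: -1/(h + 2) - (h - 2)/h + 1/(h + 2) = (-h + 2)/h
Denominator: -2/(h + 2) + 1/(h + 2) = -1/(h + 2)
Divide: ((-h + 2)/h) · (-h - 2) = (h² - 4)/h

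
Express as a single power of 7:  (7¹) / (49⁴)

7^(-7)

7¹ = 7^1; 49⁴ = 7^8
Combine exponents: 7^(-7)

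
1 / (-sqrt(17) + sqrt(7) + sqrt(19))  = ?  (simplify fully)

(-9*sqrt(17) + 5*sqrt(19) + 29*sqrt(7) + 2*sqrt(2261))/451

Group as (sqrt(7) + sqrt(19)) - sqrt(17); multiply by (sqrt(7) + sqrt(19)) + sqrt(17), then rationalise the remaining surd.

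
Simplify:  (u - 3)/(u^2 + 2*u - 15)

Factor: u^2 + 2*u - 15 = (u + 5)*(u - 3)
Cancel the common factor (u - 3).

1/(u + 5)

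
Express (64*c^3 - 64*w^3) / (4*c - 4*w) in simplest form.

Factor as (a-b)(a^2+ab+b^2) with a=(4*c), b=(4*w).

16*c^2 + 16*c*w + 16*w^2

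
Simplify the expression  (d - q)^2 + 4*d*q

(d + q)^2

Expanding gives d^2 + 2*d*q + q^2, a perfect square.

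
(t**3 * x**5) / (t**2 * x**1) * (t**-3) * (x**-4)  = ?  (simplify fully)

t**(-2)

Quotient: t**1 * x**4
Multiply by (t**-3) * (x**-4): add exponents.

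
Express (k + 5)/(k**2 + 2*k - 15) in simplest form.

1/(k - 3)

Factor: k**2 + 2*k - 15 = (k - 3)*(k + 5)
Cancel the common factor (k + 5).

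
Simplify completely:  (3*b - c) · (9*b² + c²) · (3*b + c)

Pair the conjugate factors: ((3*b)+c)((3*b)-c) = 9*b² - c², then repeat with the next factor.

81*b⁴ - c⁴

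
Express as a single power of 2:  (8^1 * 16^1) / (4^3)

2^1

8^1 = 2^3; 16^1 = 2^4; 4^3 = 2^6
Combine exponents: 2^1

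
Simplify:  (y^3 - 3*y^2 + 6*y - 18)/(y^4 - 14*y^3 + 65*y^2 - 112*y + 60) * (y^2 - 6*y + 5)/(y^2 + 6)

(y - 3)/(y^2 - 8*y + 12)

Factor: y^3 - 3*y^2 + 6*y - 18 = (y - 3)*(y^2 + 6);  y^4 - 14*y^3 + 65*y^2 - 112*y + 60 = (y - 6)*(y - 1)*(y - 2)*(y - 5);  y^2 - 6*y + 5 = (y - 5)*(y - 1)
Cancel the common factors (y^2 + 6), (y - 5), (y - 1).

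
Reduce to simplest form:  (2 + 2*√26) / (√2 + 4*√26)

(-2*√13 - √2 + 4*√26 + 104)/207

Multiply numerator and denominator by -√2 + 4*√26.
Denominator becomes 414; numerator becomes -4*√13 - 2*√2 + 8*√26 + 208.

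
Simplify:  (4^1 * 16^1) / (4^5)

4^1 = 2^2; 16^1 = 2^4; 4^5 = 2^10
Combine exponents: 2^(-4)

2^(-4)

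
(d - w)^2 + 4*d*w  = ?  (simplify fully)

(d + w)^2

After expansion: d^2 + 2*d*w + w^2 — a perfect-square trinomial.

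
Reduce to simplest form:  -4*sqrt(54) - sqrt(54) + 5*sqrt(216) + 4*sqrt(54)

27*sqrt(6)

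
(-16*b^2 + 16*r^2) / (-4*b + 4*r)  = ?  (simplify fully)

4*b + 4*r

-16*b^2 + 16*r^2 factors as 16*(-b + r)*(b + r).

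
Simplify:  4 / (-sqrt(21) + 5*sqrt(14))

(4*sqrt(21) + 20*sqrt(14))/329

Multiply numerator and denominator by sqrt(21) + 5*sqrt(14).
Denominator becomes 329; numerator becomes 4*sqrt(21) + 20*sqrt(14).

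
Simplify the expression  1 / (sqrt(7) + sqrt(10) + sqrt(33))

(-sqrt(2310) - 8*sqrt(33) + 15*sqrt(10) + 18*sqrt(7))/12

Group as (sqrt(7) + sqrt(33)) + sqrt(10); multiply by (sqrt(7) + sqrt(33)) - sqrt(10), then rationalise the remaining surd.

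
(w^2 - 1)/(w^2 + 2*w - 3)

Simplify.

Factor: w^2 - 1 = (w + 1)*(w - 1);  w^2 + 2*w - 3 = (w + 3)*(w - 1)
Cancel the common factor (w - 1).

(w + 1)/(w + 3)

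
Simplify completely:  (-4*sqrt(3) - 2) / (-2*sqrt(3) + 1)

(8*sqrt(3) + 26)/11

Multiply numerator and denominator by 1 + 2*sqrt(3).
Denominator becomes -11; numerator becomes -26 - 8*sqrt(3).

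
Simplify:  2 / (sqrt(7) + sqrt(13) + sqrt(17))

(-4*sqrt(1547) + 6*sqrt(17) + 22*sqrt(13) + 46*sqrt(7))/355

Group as (sqrt(7) + sqrt(17)) + sqrt(13); multiply by (sqrt(7) + sqrt(17)) - sqrt(13), then rationalise the remaining surd.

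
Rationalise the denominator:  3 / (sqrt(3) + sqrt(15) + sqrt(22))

(-9*sqrt(110) - 6*sqrt(22) + 15*sqrt(15) + 51*sqrt(3))/82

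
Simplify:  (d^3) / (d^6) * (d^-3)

Quotient: (d^-3)
Multiply by (d^-3): add exponents.

d^(-6)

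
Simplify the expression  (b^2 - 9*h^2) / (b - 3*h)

b^2 - 9*h^2 factors as (b - 3*h)*(b + 3*h).

b + 3*h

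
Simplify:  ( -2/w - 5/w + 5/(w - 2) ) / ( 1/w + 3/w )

(-w + 7)/(2*w - 4)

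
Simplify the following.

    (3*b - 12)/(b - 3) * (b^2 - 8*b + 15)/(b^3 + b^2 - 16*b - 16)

Factor: 3*b - 12 = 3*(b - 4);  b^2 - 8*b + 15 = (b - 3)*(b - 5);  b^3 + b^2 - 16*b - 16 = (b - 4)*(b + 1)*(b + 4)
Cancel the common factors (b - 4), (b - 3).

(3*b - 15)/(b^2 + 5*b + 4)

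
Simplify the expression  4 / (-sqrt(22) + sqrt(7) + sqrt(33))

(-9*sqrt(22) - 2*sqrt(33) + 24*sqrt(7) + 11*sqrt(42))/75

Group as (sqrt(7) + sqrt(33)) - sqrt(22); multiply by (sqrt(7) + sqrt(33)) + sqrt(22), then rationalise the remaining surd.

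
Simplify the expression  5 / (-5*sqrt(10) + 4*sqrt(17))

(25*sqrt(10) + 20*sqrt(17))/22

Multiply numerator and denominator by 5*sqrt(10) + 4*sqrt(17).
Denominator becomes 22; numerator becomes 25*sqrt(10) + 20*sqrt(17).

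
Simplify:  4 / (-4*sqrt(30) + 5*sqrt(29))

Multiply numerator and denominator by 4*sqrt(30) + 5*sqrt(29).
Denominator becomes 245; numerator becomes 16*sqrt(30) + 20*sqrt(29).

(16*sqrt(30) + 20*sqrt(29))/245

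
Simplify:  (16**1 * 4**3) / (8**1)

2**7

16**1 = 2**4; 4**3 = 2**6; 8**1 = 2**3
Combine exponents: 2**7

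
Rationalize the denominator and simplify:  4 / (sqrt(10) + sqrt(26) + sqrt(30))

(-20*sqrt(78) + 6*sqrt(30) + 14*sqrt(26) + 46*sqrt(10))/251

Group as (sqrt(10) + sqrt(26)) + sqrt(30); multiply by (sqrt(10) + sqrt(26)) - sqrt(30), then rationalise the remaining surd.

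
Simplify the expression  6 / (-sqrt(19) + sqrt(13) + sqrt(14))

(-12*sqrt(19) + 27*sqrt(14) + 30*sqrt(13) + 3*sqrt(3458))/166

Group as (sqrt(13) + sqrt(14)) - sqrt(19); multiply by (sqrt(13) + sqrt(14)) + sqrt(19), then rationalise the remaining surd.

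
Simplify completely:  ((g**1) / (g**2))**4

g**(-4)

Inside the bracket: (g**-1)
Raise to the power 4: (g**-4)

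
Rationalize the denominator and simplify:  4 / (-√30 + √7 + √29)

(-3*√30 + 4*√29 + 26*√7 + √6090)/97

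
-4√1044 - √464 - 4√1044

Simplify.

4√1044 = 24*√29; √464 = 4*√29; 4√1044 = 24*√29
Combine: (-24 - 4 - 24)·√29 = -52*√29

-52*√29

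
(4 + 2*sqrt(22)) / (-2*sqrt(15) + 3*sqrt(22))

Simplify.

Multiply numerator and denominator by 2*sqrt(15) + 3*sqrt(22).
Denominator becomes 138; numerator becomes 8*sqrt(15) + 12*sqrt(22) + 4*sqrt(330) + 132.

(4*sqrt(15) + 6*sqrt(22) + 2*sqrt(330) + 66)/69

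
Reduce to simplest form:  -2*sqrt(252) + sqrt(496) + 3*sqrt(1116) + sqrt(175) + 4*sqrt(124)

-7*sqrt(7) + 30*sqrt(31)

2*sqrt(252) = 12*sqrt(7); sqrt(496) = 4*sqrt(31); 3*sqrt(1116) = 18*sqrt(31); sqrt(175) = 5*sqrt(7); 4*sqrt(124) = 8*sqrt(31)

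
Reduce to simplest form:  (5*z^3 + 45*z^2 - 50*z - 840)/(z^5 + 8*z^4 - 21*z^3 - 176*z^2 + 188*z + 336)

Factor: 5*z^3 + 45*z^2 - 50*z - 840 = 5*(z + 6)*(z - 4)*(z + 7);  z^5 + 8*z^4 - 21*z^3 - 176*z^2 + 188*z + 336 = (z + 6)*(z - 2)*(z + 7)*(z - 4)*(z + 1)
Cancel the common factors (z + 7), (z + 6), (z - 4).

5/(z^2 - z - 2)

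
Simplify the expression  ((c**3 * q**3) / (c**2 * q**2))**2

Inside the bracket: c**1 * q**1
Raise to the power 2: c**2 * q**2

c**2*q**2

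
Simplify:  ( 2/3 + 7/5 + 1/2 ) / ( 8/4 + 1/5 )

7/6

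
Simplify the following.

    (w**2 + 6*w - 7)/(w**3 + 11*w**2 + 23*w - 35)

1/(w + 5)

Factor: w**2 + 6*w - 7 = (w + 7)*(w - 1);  w**3 + 11*w**2 + 23*w - 35 = (w + 5)*(w + 7)*(w - 1)
Cancel the common factors (w + 7), (w - 1).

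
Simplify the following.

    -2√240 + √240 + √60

-2*√15

2√240 = 8*√15; √240 = 4*√15; √60 = 2*√15
Combine: (-8 + 4 + 2)·√15 = -2*√15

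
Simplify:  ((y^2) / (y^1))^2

Inside the bracket: y^1
Raise to the power 2: y^2

y^2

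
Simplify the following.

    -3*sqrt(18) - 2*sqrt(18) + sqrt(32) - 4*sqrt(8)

3*sqrt(18) = 9*sqrt(2); 2*sqrt(18) = 6*sqrt(2); sqrt(32) = 4*sqrt(2); 4*sqrt(8) = 8*sqrt(2)
Combine: (-9 - 6 + 4 - 8)·sqrt(2) = -19*sqrt(2)

-19*sqrt(2)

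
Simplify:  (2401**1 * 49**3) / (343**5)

7**(-5)

2401**1 = 7**4; 49**3 = 7**6; 343**5 = 7**15
Combine exponents: 7**(-5)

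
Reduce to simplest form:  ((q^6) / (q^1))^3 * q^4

q^19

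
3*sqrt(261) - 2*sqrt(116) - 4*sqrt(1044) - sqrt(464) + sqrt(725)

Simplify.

-18*sqrt(29)

3*sqrt(261) = 9*sqrt(29); 2*sqrt(116) = 4*sqrt(29); 4*sqrt(1044) = 24*sqrt(29); sqrt(464) = 4*sqrt(29); sqrt(725) = 5*sqrt(29)
Combine: (9 - 4 - 24 - 4 + 5)·sqrt(29) = -18*sqrt(29)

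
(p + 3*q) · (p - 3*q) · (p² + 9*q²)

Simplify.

Telescope via difference of squares: (p+(3*q))(p-(3*q)) = p² - 9*q², then repeat with the next factor.

p⁴ - 81*q⁴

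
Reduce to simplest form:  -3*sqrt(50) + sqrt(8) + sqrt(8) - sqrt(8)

-13*sqrt(2)

3*sqrt(50) = 15*sqrt(2); sqrt(8) = 2*sqrt(2); sqrt(8) = 2*sqrt(2); sqrt(8) = 2*sqrt(2)
Combine: (-15 + 2 + 2 - 2)·sqrt(2) = -13*sqrt(2)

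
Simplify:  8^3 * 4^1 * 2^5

2^16

8^3 = 2^9; 4^1 = 2^2; 2^5 = 2^5
Combine exponents: 2^16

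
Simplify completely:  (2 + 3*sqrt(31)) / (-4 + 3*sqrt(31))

(18*sqrt(31) + 287)/263

Multiply numerator and denominator by -3*sqrt(31) - 4.
Denominator becomes -263; numerator becomes -287 - 18*sqrt(31).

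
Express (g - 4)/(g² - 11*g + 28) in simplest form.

Factor: g² - 11*g + 28 = (g - 4)·(g - 7)
Cancel the common factor (g - 4).

1/(g - 7)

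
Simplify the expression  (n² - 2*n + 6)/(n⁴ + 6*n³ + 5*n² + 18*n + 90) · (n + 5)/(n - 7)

Factor: n⁴ + 6*n³ + 5*n² + 18*n + 90 = (n² - 2*n + 6)·(n + 3)·(n + 5)
Cancel the common factors (n² - 2*n + 6), (n + 5).

1/(n² - 4*n - 21)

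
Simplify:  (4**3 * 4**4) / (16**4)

4**3 = 2**6; 4**4 = 2**8; 16**4 = 2**16
Combine exponents: 2**(-2)

2**(-2)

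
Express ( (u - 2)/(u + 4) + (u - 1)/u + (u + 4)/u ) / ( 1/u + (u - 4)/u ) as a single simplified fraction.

(3*u**2 + 9*u + 12)/(u**2 + u - 12)

Numerator: (u - 2)/(u + 4) + (u - 1)/u + (u + 4)/u = (3*u**2 + 9*u + 12)/(u**2 + 4*u)
Denominator: 1/u + (u - 4)/u = (u - 3)/u
Divide: ((3*u**2 + 9*u + 12)/(u**2 + 4*u)) · (u/(u - 3)) = (3*u**2 + 9*u + 12)/(u**2 + u - 12)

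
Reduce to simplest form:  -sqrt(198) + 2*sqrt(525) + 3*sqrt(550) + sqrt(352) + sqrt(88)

sqrt(198) = 3*sqrt(22); 2*sqrt(525) = 10*sqrt(21); 3*sqrt(550) = 15*sqrt(22); sqrt(352) = 4*sqrt(22); sqrt(88) = 2*sqrt(22)

10*sqrt(21) + 18*sqrt(22)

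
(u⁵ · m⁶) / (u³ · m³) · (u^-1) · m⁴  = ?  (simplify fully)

Quotient: u² · m³
Multiply by (u^-1) · m⁴: add exponents.

m⁷*u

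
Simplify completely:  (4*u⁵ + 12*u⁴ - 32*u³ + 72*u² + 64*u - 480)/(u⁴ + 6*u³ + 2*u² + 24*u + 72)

(4*u² + 12*u - 40)/(u + 6)

Factor: 4*u⁵ + 12*u⁴ - 32*u³ + 72*u² + 64*u - 480 = 4·(u² - 2*u + 6)·(u + 2)·(u - 2)·(u + 5);  u⁴ + 6*u³ + 2*u² + 24*u + 72 = (u² - 2*u + 6)·(u + 6)·(u + 2)
Cancel the common factors (u² - 2*u + 6), (u + 2).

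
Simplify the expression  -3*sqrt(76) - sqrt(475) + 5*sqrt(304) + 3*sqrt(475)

3*sqrt(76) = 6*sqrt(19); sqrt(475) = 5*sqrt(19); 5*sqrt(304) = 20*sqrt(19); 3*sqrt(475) = 15*sqrt(19)
Combine: (-6 - 5 + 20 + 15)·sqrt(19) = 24*sqrt(19)

24*sqrt(19)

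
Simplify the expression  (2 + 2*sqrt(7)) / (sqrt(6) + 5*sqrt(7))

Multiply numerator and denominator by -sqrt(6) + 5*sqrt(7).
Denominator becomes 169; numerator becomes -2*sqrt(42) - 2*sqrt(6) + 10*sqrt(7) + 70.

(-2*sqrt(42) - 2*sqrt(6) + 10*sqrt(7) + 70)/169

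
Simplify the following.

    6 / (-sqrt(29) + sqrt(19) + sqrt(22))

Group as (sqrt(19) + sqrt(22)) - sqrt(29); multiply by (sqrt(19) + sqrt(22)) + sqrt(29), then rationalise the remaining surd.

(-18*sqrt(29) + 39*sqrt(22) + 48*sqrt(19) + 3*sqrt(12122))/382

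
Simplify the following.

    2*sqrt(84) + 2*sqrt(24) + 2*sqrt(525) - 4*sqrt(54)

2*sqrt(84) = 4*sqrt(21); 2*sqrt(24) = 4*sqrt(6); 2*sqrt(525) = 10*sqrt(21); 4*sqrt(54) = 12*sqrt(6)

-8*sqrt(6) + 14*sqrt(21)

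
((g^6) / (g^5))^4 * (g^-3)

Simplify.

g

Inside the bracket: g^1
Raise to the power 4: g^4
Multiply by (g^-3): add exponents.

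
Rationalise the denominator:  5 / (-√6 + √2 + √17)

(-105*√2 - 20*√51 + 65*√6 + 45*√17)/33

Group as (√2 + √17) - √6; multiply by (√2 + √17) + √6, then rationalise the remaining surd.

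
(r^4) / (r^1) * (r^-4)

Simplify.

Quotient: r^3
Multiply by (r^-4): add exponents.

1/r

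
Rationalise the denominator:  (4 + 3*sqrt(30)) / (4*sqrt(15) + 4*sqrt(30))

(-45*sqrt(2) - 4*sqrt(15) + 4*sqrt(30) + 90)/60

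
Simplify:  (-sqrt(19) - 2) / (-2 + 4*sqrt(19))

Multiply numerator and denominator by -4*sqrt(19) - 2.
Denominator becomes -300; numerator becomes 10*sqrt(19) + 80.

(-8 - sqrt(19))/30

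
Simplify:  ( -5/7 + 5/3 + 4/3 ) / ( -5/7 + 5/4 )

Numerator: -5/7 + 5/3 + 4/3 = 16/7
Denominator: -5/7 + 5/4 = 15/28
Divide: (16/7) · (28/15) = 64/15

64/15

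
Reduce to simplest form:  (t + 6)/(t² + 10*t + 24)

1/(t + 4)

Factor: t² + 10*t + 24 = (t + 6)·(t + 4)
Cancel the common factor (t + 6).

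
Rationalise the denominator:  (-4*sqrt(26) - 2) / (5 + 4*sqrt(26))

(-406 + 12*sqrt(26))/391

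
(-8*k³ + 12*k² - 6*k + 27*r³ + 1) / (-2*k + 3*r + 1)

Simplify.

Factor as (a-b)(a^2+ab+b^2) with a=(3*r), b=(2*k - 1).

4*k² + 6*k*r - 4*k + 9*r² - 3*r + 1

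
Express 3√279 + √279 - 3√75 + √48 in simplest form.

-11*√3 + 12*√31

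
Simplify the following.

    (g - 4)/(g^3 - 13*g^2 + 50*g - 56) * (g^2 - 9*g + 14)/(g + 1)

1/(g + 1)

Factor: g^3 - 13*g^2 + 50*g - 56 = (g - 4)*(g - 2)*(g - 7);  g^2 - 9*g + 14 = (g - 7)*(g - 2)
Cancel the common factors (g - 7), (g - 4), (g - 2).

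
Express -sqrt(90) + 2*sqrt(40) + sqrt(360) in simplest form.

7*sqrt(10)

sqrt(90) = 3*sqrt(10); 2*sqrt(40) = 4*sqrt(10); sqrt(360) = 6*sqrt(10)
Combine: (-3 + 4 + 6)·sqrt(10) = 7*sqrt(10)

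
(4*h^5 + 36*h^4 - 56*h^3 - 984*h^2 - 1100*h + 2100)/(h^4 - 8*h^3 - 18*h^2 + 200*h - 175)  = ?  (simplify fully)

Factor: 4*h^5 + 36*h^4 - 56*h^3 - 984*h^2 - 1100*h + 2100 = 4*(h - 1)*(h + 5)*(h + 3)*(h - 5)*(h + 7);  h^4 - 8*h^3 - 18*h^2 + 200*h - 175 = (h - 1)*(h + 5)*(h - 7)*(h - 5)
Cancel the common factors (h - 5), (h + 5), (h - 1).

(4*h^2 + 40*h + 84)/(h - 7)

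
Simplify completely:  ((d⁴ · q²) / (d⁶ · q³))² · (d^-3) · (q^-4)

Inside the bracket: (d^-2) · (q^-1)
Raise to the power 2: (d^-4) · (q^-2)
Multiply by (d^-3) · (q^-4): add exponents.

1/(d⁷*q⁶)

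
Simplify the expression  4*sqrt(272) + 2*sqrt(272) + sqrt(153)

4*sqrt(272) = 16*sqrt(17); 2*sqrt(272) = 8*sqrt(17); sqrt(153) = 3*sqrt(17)
Combine: (16 + 8 + 3)·sqrt(17) = 27*sqrt(17)

27*sqrt(17)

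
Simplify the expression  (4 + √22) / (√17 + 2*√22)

(-√374 - 4*√17 + 8*√22 + 44)/71

Multiply numerator and denominator by -√17 + 2*√22.
Denominator becomes 71; numerator becomes -√374 - 4*√17 + 8*√22 + 44.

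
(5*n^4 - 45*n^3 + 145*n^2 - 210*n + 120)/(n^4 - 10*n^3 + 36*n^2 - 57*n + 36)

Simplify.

(5*n - 10)/(n - 3)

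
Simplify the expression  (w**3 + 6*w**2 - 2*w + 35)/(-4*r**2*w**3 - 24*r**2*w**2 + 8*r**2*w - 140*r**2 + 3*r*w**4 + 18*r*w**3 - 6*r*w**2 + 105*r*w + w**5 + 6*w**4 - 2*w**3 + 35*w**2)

Factor: w**3 + 6*w**2 - 2*w + 35 = (w**2 - w + 5)*(w + 7);  -4*r**2*w**3 - 24*r**2*w**2 + 8*r**2*w - 140*r**2 + 3*r*w**4 + 18*r*w**3 - 6*r*w**2 + 105*r*w + w**5 + 6*w**4 - 2*w**3 + 35*w**2 = (-r + w)*(4*r + w)*(w**2 - w + 5)*(w + 7)
Cancel the common factors (w**2 - w + 5), (w + 7).

-1/(4*r**2 - 3*r*w - w**2)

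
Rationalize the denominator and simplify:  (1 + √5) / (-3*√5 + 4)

(-19 - 7*√5)/29

Multiply numerator and denominator by 4 + 3*√5.
Denominator becomes -29; numerator becomes 7*√5 + 19.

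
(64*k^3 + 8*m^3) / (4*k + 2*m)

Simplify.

(2*m)^3 + (4*k)^3 = (4*k + 2*m)(16*k^2 - 8*k*m + 4*m^2).

16*k^2 - 8*k*m + 4*m^2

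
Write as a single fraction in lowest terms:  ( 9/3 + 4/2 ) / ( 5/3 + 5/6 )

Numerator: 9/3 + 4/2 = 5
Denominator: 5/3 + 5/6 = 5/2
Divide: (5) · (2/5) = 2

2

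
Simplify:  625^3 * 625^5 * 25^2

5^36

625^3 = 5^12; 625^5 = 5^20; 25^2 = 5^4
Combine exponents: 5^36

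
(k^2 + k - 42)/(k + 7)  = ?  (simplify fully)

k - 6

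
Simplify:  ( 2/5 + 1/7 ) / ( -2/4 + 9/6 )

Numerator: 2/5 + 1/7 = 19/35
Denominator: -2/4 + 9/6 = 1
Divide: (19/35) · (1) = 19/35

19/35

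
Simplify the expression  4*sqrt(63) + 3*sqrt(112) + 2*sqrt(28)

4*sqrt(63) = 12*sqrt(7); 3*sqrt(112) = 12*sqrt(7); 2*sqrt(28) = 4*sqrt(7)
Combine: (12 + 12 + 4)·sqrt(7) = 28*sqrt(7)

28*sqrt(7)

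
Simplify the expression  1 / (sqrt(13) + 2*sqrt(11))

Multiply numerator and denominator by -sqrt(13) + 2*sqrt(11).
Denominator becomes 31; numerator becomes -sqrt(13) + 2*sqrt(11).

(-sqrt(13) + 2*sqrt(11))/31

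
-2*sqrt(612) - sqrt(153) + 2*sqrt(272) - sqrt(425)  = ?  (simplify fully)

-12*sqrt(17)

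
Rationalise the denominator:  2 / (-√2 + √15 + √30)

(-34*√15 - 120 + 86*√2 + 26*√30)/49

Group as (√15 + √30) - √2; multiply by (√15 + √30) + √2, then rationalise the remaining surd.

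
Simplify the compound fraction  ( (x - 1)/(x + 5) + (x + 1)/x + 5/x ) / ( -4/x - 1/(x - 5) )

(-2*x**3 + 20*x + 150)/(5*x**2 + 5*x - 100)

Numerator: (x - 1)/(x + 5) + (x + 1)/x + 5/x = (2*x**2 + 10*x + 30)/(x**2 + 5*x)
Denominator: -4/x - 1/(x - 5) = (-5*x + 20)/(x**2 - 5*x)
Divide: ((2*x**2 + 10*x + 30)/(x**2 + 5*x)) · ((x**2 - 5*x)/(-5*x + 20)) = (-2*x**3 + 20*x + 150)/(5*x**2 + 5*x - 100)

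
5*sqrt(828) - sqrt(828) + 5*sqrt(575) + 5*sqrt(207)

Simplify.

5*sqrt(828) = 30*sqrt(23); sqrt(828) = 6*sqrt(23); 5*sqrt(575) = 25*sqrt(23); 5*sqrt(207) = 15*sqrt(23)
Combine: (30 - 6 + 25 + 15)·sqrt(23) = 64*sqrt(23)

64*sqrt(23)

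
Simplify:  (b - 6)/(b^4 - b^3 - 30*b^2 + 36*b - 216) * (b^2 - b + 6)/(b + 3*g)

Factor: b^4 - b^3 - 30*b^2 + 36*b - 216 = (b^2 - b + 6)*(b + 6)*(b - 6)
Cancel the common factors (b^2 - b + 6), (b - 6).

1/(b^2 + 3*b*g + 6*b + 18*g)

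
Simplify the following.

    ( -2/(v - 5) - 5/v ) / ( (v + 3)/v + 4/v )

(-7*v + 25)/(v^2 + 2*v - 35)

Numerator: -2/(v - 5) - 5/v = (-7*v + 25)/(v^2 - 5*v)
Denominator: (v + 3)/v + 4/v = (v + 7)/v
Divide: ((-7*v + 25)/(v^2 - 5*v)) · (v/(v + 7)) = (-7*v + 25)/(v^2 + 2*v - 35)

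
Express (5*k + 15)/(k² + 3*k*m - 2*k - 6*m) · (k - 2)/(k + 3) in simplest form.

5/(k + 3*m)

Factor: 5*k + 15 = 5·(k + 3);  k² + 3*k*m - 2*k - 6*m = (k - 2)·(k + 3*m)
Cancel the common factors (k - 2), (k + 3).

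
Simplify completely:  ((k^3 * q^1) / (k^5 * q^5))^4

1/(k^8*q^16)

Inside the bracket: (k^-2) * (q^-4)
Raise to the power 4: (k^-8) * (q^-16)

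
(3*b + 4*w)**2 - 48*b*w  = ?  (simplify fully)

(3*b - 4*w)**2

Expand the square and combine the 48*b*w term.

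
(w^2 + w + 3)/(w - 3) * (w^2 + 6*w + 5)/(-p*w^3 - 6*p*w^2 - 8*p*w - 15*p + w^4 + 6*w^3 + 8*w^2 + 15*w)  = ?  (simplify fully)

(-w - 1)/(p*w - 3*p - w^2 + 3*w)

Factor: w^2 + 6*w + 5 = (w + 1)*(w + 5);  -p*w^3 - 6*p*w^2 - 8*p*w - 15*p + w^4 + 6*w^3 + 8*w^2 + 15*w = (-p + w)*(w + 5)*(w^2 + w + 3)
Cancel the common factors (w^2 + w + 3), (w + 5).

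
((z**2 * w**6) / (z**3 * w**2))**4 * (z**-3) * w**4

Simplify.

Inside the bracket: (z**-1) * w**4
Raise to the power 4: (z**-4) * w**16
Multiply by (z**-3) * w**4: add exponents.

w**20/z**7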